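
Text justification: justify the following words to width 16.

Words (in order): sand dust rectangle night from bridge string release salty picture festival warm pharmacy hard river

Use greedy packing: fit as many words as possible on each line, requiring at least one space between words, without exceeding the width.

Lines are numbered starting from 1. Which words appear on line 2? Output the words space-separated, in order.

Answer: rectangle night

Derivation:
Line 1: ['sand', 'dust'] (min_width=9, slack=7)
Line 2: ['rectangle', 'night'] (min_width=15, slack=1)
Line 3: ['from', 'bridge'] (min_width=11, slack=5)
Line 4: ['string', 'release'] (min_width=14, slack=2)
Line 5: ['salty', 'picture'] (min_width=13, slack=3)
Line 6: ['festival', 'warm'] (min_width=13, slack=3)
Line 7: ['pharmacy', 'hard'] (min_width=13, slack=3)
Line 8: ['river'] (min_width=5, slack=11)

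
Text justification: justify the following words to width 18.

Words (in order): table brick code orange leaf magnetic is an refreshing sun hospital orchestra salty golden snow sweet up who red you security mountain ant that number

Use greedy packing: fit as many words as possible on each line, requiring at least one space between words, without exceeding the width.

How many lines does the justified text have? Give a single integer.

Line 1: ['table', 'brick', 'code'] (min_width=16, slack=2)
Line 2: ['orange', 'leaf'] (min_width=11, slack=7)
Line 3: ['magnetic', 'is', 'an'] (min_width=14, slack=4)
Line 4: ['refreshing', 'sun'] (min_width=14, slack=4)
Line 5: ['hospital', 'orchestra'] (min_width=18, slack=0)
Line 6: ['salty', 'golden', 'snow'] (min_width=17, slack=1)
Line 7: ['sweet', 'up', 'who', 'red'] (min_width=16, slack=2)
Line 8: ['you', 'security'] (min_width=12, slack=6)
Line 9: ['mountain', 'ant', 'that'] (min_width=17, slack=1)
Line 10: ['number'] (min_width=6, slack=12)
Total lines: 10

Answer: 10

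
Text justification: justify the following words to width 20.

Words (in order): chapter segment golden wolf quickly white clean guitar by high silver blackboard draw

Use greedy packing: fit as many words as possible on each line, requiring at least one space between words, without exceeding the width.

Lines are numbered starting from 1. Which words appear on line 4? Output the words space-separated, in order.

Answer: by high silver

Derivation:
Line 1: ['chapter', 'segment'] (min_width=15, slack=5)
Line 2: ['golden', 'wolf', 'quickly'] (min_width=19, slack=1)
Line 3: ['white', 'clean', 'guitar'] (min_width=18, slack=2)
Line 4: ['by', 'high', 'silver'] (min_width=14, slack=6)
Line 5: ['blackboard', 'draw'] (min_width=15, slack=5)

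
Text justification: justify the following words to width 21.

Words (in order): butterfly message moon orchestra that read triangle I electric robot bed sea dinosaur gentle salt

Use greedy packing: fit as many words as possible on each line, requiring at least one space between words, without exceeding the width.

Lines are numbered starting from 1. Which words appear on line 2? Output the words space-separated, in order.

Answer: moon orchestra that

Derivation:
Line 1: ['butterfly', 'message'] (min_width=17, slack=4)
Line 2: ['moon', 'orchestra', 'that'] (min_width=19, slack=2)
Line 3: ['read', 'triangle', 'I'] (min_width=15, slack=6)
Line 4: ['electric', 'robot', 'bed'] (min_width=18, slack=3)
Line 5: ['sea', 'dinosaur', 'gentle'] (min_width=19, slack=2)
Line 6: ['salt'] (min_width=4, slack=17)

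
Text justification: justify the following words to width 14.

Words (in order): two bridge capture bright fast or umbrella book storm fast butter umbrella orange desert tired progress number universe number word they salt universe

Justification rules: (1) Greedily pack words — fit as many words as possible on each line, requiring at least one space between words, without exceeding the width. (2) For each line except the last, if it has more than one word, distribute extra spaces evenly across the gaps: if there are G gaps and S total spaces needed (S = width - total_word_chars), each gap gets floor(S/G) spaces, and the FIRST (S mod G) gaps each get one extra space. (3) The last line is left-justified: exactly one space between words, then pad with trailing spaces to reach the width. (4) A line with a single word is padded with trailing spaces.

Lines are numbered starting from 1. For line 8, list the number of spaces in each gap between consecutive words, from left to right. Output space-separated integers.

Line 1: ['two', 'bridge'] (min_width=10, slack=4)
Line 2: ['capture', 'bright'] (min_width=14, slack=0)
Line 3: ['fast', 'or'] (min_width=7, slack=7)
Line 4: ['umbrella', 'book'] (min_width=13, slack=1)
Line 5: ['storm', 'fast'] (min_width=10, slack=4)
Line 6: ['butter'] (min_width=6, slack=8)
Line 7: ['umbrella'] (min_width=8, slack=6)
Line 8: ['orange', 'desert'] (min_width=13, slack=1)
Line 9: ['tired', 'progress'] (min_width=14, slack=0)
Line 10: ['number'] (min_width=6, slack=8)
Line 11: ['universe'] (min_width=8, slack=6)
Line 12: ['number', 'word'] (min_width=11, slack=3)
Line 13: ['they', 'salt'] (min_width=9, slack=5)
Line 14: ['universe'] (min_width=8, slack=6)

Answer: 2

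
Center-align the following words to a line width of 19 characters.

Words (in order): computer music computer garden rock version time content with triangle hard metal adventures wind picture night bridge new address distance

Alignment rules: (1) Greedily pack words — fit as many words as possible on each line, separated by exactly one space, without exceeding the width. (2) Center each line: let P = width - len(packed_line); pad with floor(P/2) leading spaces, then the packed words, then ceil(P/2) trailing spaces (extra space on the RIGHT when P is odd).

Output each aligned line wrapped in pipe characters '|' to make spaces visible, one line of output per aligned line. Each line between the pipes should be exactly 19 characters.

Line 1: ['computer', 'music'] (min_width=14, slack=5)
Line 2: ['computer', 'garden'] (min_width=15, slack=4)
Line 3: ['rock', 'version', 'time'] (min_width=17, slack=2)
Line 4: ['content', 'with'] (min_width=12, slack=7)
Line 5: ['triangle', 'hard', 'metal'] (min_width=19, slack=0)
Line 6: ['adventures', 'wind'] (min_width=15, slack=4)
Line 7: ['picture', 'night'] (min_width=13, slack=6)
Line 8: ['bridge', 'new', 'address'] (min_width=18, slack=1)
Line 9: ['distance'] (min_width=8, slack=11)

Answer: |  computer music   |
|  computer garden  |
| rock version time |
|   content with    |
|triangle hard metal|
|  adventures wind  |
|   picture night   |
|bridge new address |
|     distance      |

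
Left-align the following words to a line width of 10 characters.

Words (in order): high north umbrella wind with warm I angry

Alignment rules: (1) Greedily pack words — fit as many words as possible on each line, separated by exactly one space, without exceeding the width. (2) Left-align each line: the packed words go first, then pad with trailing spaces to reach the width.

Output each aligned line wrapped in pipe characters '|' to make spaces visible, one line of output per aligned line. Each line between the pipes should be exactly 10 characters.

Answer: |high north|
|umbrella  |
|wind with |
|warm I    |
|angry     |

Derivation:
Line 1: ['high', 'north'] (min_width=10, slack=0)
Line 2: ['umbrella'] (min_width=8, slack=2)
Line 3: ['wind', 'with'] (min_width=9, slack=1)
Line 4: ['warm', 'I'] (min_width=6, slack=4)
Line 5: ['angry'] (min_width=5, slack=5)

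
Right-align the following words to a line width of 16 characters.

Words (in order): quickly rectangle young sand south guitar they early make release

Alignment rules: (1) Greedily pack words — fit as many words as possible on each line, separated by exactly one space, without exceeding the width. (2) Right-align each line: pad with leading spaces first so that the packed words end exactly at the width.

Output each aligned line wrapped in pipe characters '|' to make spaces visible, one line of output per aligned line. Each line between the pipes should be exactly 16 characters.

Line 1: ['quickly'] (min_width=7, slack=9)
Line 2: ['rectangle', 'young'] (min_width=15, slack=1)
Line 3: ['sand', 'south'] (min_width=10, slack=6)
Line 4: ['guitar', 'they'] (min_width=11, slack=5)
Line 5: ['early', 'make'] (min_width=10, slack=6)
Line 6: ['release'] (min_width=7, slack=9)

Answer: |         quickly|
| rectangle young|
|      sand south|
|     guitar they|
|      early make|
|         release|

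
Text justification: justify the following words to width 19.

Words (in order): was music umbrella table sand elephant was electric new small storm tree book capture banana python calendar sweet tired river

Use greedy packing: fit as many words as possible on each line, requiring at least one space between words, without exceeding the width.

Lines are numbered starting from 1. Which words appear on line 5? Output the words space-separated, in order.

Line 1: ['was', 'music', 'umbrella'] (min_width=18, slack=1)
Line 2: ['table', 'sand', 'elephant'] (min_width=19, slack=0)
Line 3: ['was', 'electric', 'new'] (min_width=16, slack=3)
Line 4: ['small', 'storm', 'tree'] (min_width=16, slack=3)
Line 5: ['book', 'capture', 'banana'] (min_width=19, slack=0)
Line 6: ['python', 'calendar'] (min_width=15, slack=4)
Line 7: ['sweet', 'tired', 'river'] (min_width=17, slack=2)

Answer: book capture banana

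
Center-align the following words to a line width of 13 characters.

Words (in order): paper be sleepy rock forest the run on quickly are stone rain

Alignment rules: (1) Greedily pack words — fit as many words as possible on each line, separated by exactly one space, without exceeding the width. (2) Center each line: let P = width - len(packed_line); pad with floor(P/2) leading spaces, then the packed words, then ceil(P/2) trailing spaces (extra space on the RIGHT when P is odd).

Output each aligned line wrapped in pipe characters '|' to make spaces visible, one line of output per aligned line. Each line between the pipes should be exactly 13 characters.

Line 1: ['paper', 'be'] (min_width=8, slack=5)
Line 2: ['sleepy', 'rock'] (min_width=11, slack=2)
Line 3: ['forest', 'the'] (min_width=10, slack=3)
Line 4: ['run', 'on'] (min_width=6, slack=7)
Line 5: ['quickly', 'are'] (min_width=11, slack=2)
Line 6: ['stone', 'rain'] (min_width=10, slack=3)

Answer: |  paper be   |
| sleepy rock |
| forest the  |
|   run on    |
| quickly are |
| stone rain  |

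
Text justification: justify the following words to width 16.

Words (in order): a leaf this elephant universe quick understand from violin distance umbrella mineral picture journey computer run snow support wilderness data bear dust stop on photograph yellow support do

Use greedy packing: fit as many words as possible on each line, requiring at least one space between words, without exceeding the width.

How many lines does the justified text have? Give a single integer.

Line 1: ['a', 'leaf', 'this'] (min_width=11, slack=5)
Line 2: ['elephant'] (min_width=8, slack=8)
Line 3: ['universe', 'quick'] (min_width=14, slack=2)
Line 4: ['understand', 'from'] (min_width=15, slack=1)
Line 5: ['violin', 'distance'] (min_width=15, slack=1)
Line 6: ['umbrella', 'mineral'] (min_width=16, slack=0)
Line 7: ['picture', 'journey'] (min_width=15, slack=1)
Line 8: ['computer', 'run'] (min_width=12, slack=4)
Line 9: ['snow', 'support'] (min_width=12, slack=4)
Line 10: ['wilderness', 'data'] (min_width=15, slack=1)
Line 11: ['bear', 'dust', 'stop'] (min_width=14, slack=2)
Line 12: ['on', 'photograph'] (min_width=13, slack=3)
Line 13: ['yellow', 'support'] (min_width=14, slack=2)
Line 14: ['do'] (min_width=2, slack=14)
Total lines: 14

Answer: 14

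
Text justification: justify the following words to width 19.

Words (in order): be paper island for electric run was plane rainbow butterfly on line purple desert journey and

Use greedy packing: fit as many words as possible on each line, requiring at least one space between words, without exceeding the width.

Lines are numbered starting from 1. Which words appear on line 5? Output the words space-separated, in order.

Answer: purple desert

Derivation:
Line 1: ['be', 'paper', 'island', 'for'] (min_width=19, slack=0)
Line 2: ['electric', 'run', 'was'] (min_width=16, slack=3)
Line 3: ['plane', 'rainbow'] (min_width=13, slack=6)
Line 4: ['butterfly', 'on', 'line'] (min_width=17, slack=2)
Line 5: ['purple', 'desert'] (min_width=13, slack=6)
Line 6: ['journey', 'and'] (min_width=11, slack=8)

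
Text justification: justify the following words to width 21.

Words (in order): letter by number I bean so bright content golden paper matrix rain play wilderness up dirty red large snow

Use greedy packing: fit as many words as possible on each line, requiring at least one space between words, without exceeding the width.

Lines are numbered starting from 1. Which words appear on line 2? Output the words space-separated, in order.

Line 1: ['letter', 'by', 'number', 'I'] (min_width=18, slack=3)
Line 2: ['bean', 'so', 'bright'] (min_width=14, slack=7)
Line 3: ['content', 'golden', 'paper'] (min_width=20, slack=1)
Line 4: ['matrix', 'rain', 'play'] (min_width=16, slack=5)
Line 5: ['wilderness', 'up', 'dirty'] (min_width=19, slack=2)
Line 6: ['red', 'large', 'snow'] (min_width=14, slack=7)

Answer: bean so bright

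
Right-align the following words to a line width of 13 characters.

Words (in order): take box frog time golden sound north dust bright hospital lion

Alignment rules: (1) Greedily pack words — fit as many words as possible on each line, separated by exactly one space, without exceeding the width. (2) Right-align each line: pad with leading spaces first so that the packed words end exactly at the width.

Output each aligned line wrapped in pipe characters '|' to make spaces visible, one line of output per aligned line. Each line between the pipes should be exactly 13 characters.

Answer: |take box frog|
|  time golden|
|  sound north|
|  dust bright|
|hospital lion|

Derivation:
Line 1: ['take', 'box', 'frog'] (min_width=13, slack=0)
Line 2: ['time', 'golden'] (min_width=11, slack=2)
Line 3: ['sound', 'north'] (min_width=11, slack=2)
Line 4: ['dust', 'bright'] (min_width=11, slack=2)
Line 5: ['hospital', 'lion'] (min_width=13, slack=0)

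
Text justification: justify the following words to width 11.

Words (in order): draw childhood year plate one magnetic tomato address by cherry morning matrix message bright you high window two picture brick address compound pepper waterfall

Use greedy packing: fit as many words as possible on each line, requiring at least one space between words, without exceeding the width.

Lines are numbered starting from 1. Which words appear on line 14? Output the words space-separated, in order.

Line 1: ['draw'] (min_width=4, slack=7)
Line 2: ['childhood'] (min_width=9, slack=2)
Line 3: ['year', 'plate'] (min_width=10, slack=1)
Line 4: ['one'] (min_width=3, slack=8)
Line 5: ['magnetic'] (min_width=8, slack=3)
Line 6: ['tomato'] (min_width=6, slack=5)
Line 7: ['address', 'by'] (min_width=10, slack=1)
Line 8: ['cherry'] (min_width=6, slack=5)
Line 9: ['morning'] (min_width=7, slack=4)
Line 10: ['matrix'] (min_width=6, slack=5)
Line 11: ['message'] (min_width=7, slack=4)
Line 12: ['bright', 'you'] (min_width=10, slack=1)
Line 13: ['high', 'window'] (min_width=11, slack=0)
Line 14: ['two', 'picture'] (min_width=11, slack=0)
Line 15: ['brick'] (min_width=5, slack=6)
Line 16: ['address'] (min_width=7, slack=4)
Line 17: ['compound'] (min_width=8, slack=3)
Line 18: ['pepper'] (min_width=6, slack=5)
Line 19: ['waterfall'] (min_width=9, slack=2)

Answer: two picture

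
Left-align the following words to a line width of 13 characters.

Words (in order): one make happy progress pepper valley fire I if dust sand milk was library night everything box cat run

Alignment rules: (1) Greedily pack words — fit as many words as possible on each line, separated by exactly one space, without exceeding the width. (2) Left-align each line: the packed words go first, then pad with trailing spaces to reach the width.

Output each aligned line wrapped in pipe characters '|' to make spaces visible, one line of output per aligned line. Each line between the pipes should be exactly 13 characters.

Line 1: ['one', 'make'] (min_width=8, slack=5)
Line 2: ['happy'] (min_width=5, slack=8)
Line 3: ['progress'] (min_width=8, slack=5)
Line 4: ['pepper', 'valley'] (min_width=13, slack=0)
Line 5: ['fire', 'I', 'if'] (min_width=9, slack=4)
Line 6: ['dust', 'sand'] (min_width=9, slack=4)
Line 7: ['milk', 'was'] (min_width=8, slack=5)
Line 8: ['library', 'night'] (min_width=13, slack=0)
Line 9: ['everything'] (min_width=10, slack=3)
Line 10: ['box', 'cat', 'run'] (min_width=11, slack=2)

Answer: |one make     |
|happy        |
|progress     |
|pepper valley|
|fire I if    |
|dust sand    |
|milk was     |
|library night|
|everything   |
|box cat run  |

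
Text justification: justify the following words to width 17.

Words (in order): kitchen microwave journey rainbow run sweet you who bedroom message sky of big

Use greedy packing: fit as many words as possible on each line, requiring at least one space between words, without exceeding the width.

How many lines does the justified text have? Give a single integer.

Line 1: ['kitchen', 'microwave'] (min_width=17, slack=0)
Line 2: ['journey', 'rainbow'] (min_width=15, slack=2)
Line 3: ['run', 'sweet', 'you', 'who'] (min_width=17, slack=0)
Line 4: ['bedroom', 'message'] (min_width=15, slack=2)
Line 5: ['sky', 'of', 'big'] (min_width=10, slack=7)
Total lines: 5

Answer: 5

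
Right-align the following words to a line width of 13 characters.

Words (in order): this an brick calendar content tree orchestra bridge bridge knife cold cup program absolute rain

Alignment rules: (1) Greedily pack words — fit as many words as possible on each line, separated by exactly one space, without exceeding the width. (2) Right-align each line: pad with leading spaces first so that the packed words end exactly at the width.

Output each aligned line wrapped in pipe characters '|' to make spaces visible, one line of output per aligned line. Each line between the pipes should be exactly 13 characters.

Line 1: ['this', 'an', 'brick'] (min_width=13, slack=0)
Line 2: ['calendar'] (min_width=8, slack=5)
Line 3: ['content', 'tree'] (min_width=12, slack=1)
Line 4: ['orchestra'] (min_width=9, slack=4)
Line 5: ['bridge', 'bridge'] (min_width=13, slack=0)
Line 6: ['knife', 'cold'] (min_width=10, slack=3)
Line 7: ['cup', 'program'] (min_width=11, slack=2)
Line 8: ['absolute', 'rain'] (min_width=13, slack=0)

Answer: |this an brick|
|     calendar|
| content tree|
|    orchestra|
|bridge bridge|
|   knife cold|
|  cup program|
|absolute rain|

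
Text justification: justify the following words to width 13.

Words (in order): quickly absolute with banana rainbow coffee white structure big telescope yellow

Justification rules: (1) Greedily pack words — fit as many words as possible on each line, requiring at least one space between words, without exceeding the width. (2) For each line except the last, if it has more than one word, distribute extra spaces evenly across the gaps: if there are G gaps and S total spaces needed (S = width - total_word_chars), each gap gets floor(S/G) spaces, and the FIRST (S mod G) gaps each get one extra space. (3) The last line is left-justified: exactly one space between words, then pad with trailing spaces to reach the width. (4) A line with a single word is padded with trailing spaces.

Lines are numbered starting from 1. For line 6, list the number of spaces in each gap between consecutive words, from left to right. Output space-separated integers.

Answer: 1

Derivation:
Line 1: ['quickly'] (min_width=7, slack=6)
Line 2: ['absolute', 'with'] (min_width=13, slack=0)
Line 3: ['banana'] (min_width=6, slack=7)
Line 4: ['rainbow'] (min_width=7, slack=6)
Line 5: ['coffee', 'white'] (min_width=12, slack=1)
Line 6: ['structure', 'big'] (min_width=13, slack=0)
Line 7: ['telescope'] (min_width=9, slack=4)
Line 8: ['yellow'] (min_width=6, slack=7)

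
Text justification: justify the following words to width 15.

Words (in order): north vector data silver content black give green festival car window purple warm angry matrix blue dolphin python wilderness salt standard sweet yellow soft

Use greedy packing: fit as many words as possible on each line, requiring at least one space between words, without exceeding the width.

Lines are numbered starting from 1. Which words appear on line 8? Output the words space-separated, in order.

Answer: matrix blue

Derivation:
Line 1: ['north', 'vector'] (min_width=12, slack=3)
Line 2: ['data', 'silver'] (min_width=11, slack=4)
Line 3: ['content', 'black'] (min_width=13, slack=2)
Line 4: ['give', 'green'] (min_width=10, slack=5)
Line 5: ['festival', 'car'] (min_width=12, slack=3)
Line 6: ['window', 'purple'] (min_width=13, slack=2)
Line 7: ['warm', 'angry'] (min_width=10, slack=5)
Line 8: ['matrix', 'blue'] (min_width=11, slack=4)
Line 9: ['dolphin', 'python'] (min_width=14, slack=1)
Line 10: ['wilderness', 'salt'] (min_width=15, slack=0)
Line 11: ['standard', 'sweet'] (min_width=14, slack=1)
Line 12: ['yellow', 'soft'] (min_width=11, slack=4)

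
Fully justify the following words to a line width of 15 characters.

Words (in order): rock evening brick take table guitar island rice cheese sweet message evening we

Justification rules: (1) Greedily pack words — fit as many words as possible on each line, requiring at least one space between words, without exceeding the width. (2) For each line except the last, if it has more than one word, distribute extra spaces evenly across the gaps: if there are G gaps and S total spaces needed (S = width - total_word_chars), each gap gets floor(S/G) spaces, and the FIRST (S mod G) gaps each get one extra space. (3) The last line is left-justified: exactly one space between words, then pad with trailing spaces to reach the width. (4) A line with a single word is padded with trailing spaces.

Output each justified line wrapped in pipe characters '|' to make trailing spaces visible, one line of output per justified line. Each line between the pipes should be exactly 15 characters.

Answer: |rock    evening|
|brick      take|
|table    guitar|
|island     rice|
|cheese    sweet|
|message evening|
|we             |

Derivation:
Line 1: ['rock', 'evening'] (min_width=12, slack=3)
Line 2: ['brick', 'take'] (min_width=10, slack=5)
Line 3: ['table', 'guitar'] (min_width=12, slack=3)
Line 4: ['island', 'rice'] (min_width=11, slack=4)
Line 5: ['cheese', 'sweet'] (min_width=12, slack=3)
Line 6: ['message', 'evening'] (min_width=15, slack=0)
Line 7: ['we'] (min_width=2, slack=13)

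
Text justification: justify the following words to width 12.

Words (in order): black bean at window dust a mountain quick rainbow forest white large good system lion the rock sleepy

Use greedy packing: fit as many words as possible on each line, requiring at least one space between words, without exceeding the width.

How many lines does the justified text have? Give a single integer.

Answer: 11

Derivation:
Line 1: ['black', 'bean'] (min_width=10, slack=2)
Line 2: ['at', 'window'] (min_width=9, slack=3)
Line 3: ['dust', 'a'] (min_width=6, slack=6)
Line 4: ['mountain'] (min_width=8, slack=4)
Line 5: ['quick'] (min_width=5, slack=7)
Line 6: ['rainbow'] (min_width=7, slack=5)
Line 7: ['forest', 'white'] (min_width=12, slack=0)
Line 8: ['large', 'good'] (min_width=10, slack=2)
Line 9: ['system', 'lion'] (min_width=11, slack=1)
Line 10: ['the', 'rock'] (min_width=8, slack=4)
Line 11: ['sleepy'] (min_width=6, slack=6)
Total lines: 11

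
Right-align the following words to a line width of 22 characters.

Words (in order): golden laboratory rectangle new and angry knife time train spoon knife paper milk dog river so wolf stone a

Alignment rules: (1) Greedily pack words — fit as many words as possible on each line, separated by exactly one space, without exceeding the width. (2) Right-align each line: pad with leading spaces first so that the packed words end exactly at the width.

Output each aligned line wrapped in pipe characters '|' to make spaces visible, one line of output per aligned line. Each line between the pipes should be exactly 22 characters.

Line 1: ['golden', 'laboratory'] (min_width=17, slack=5)
Line 2: ['rectangle', 'new', 'and'] (min_width=17, slack=5)
Line 3: ['angry', 'knife', 'time', 'train'] (min_width=22, slack=0)
Line 4: ['spoon', 'knife', 'paper', 'milk'] (min_width=22, slack=0)
Line 5: ['dog', 'river', 'so', 'wolf'] (min_width=17, slack=5)
Line 6: ['stone', 'a'] (min_width=7, slack=15)

Answer: |     golden laboratory|
|     rectangle new and|
|angry knife time train|
|spoon knife paper milk|
|     dog river so wolf|
|               stone a|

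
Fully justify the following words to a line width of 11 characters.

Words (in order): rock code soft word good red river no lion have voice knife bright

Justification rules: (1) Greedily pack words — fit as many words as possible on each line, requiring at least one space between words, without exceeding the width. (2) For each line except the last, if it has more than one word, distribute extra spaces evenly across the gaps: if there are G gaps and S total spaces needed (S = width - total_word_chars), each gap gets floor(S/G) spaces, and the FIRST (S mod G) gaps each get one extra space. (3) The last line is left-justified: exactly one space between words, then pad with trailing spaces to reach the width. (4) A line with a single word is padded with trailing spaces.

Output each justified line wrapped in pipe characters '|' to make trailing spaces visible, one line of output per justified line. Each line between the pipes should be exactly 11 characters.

Answer: |rock   code|
|soft   word|
|good    red|
|river    no|
|lion   have|
|voice knife|
|bright     |

Derivation:
Line 1: ['rock', 'code'] (min_width=9, slack=2)
Line 2: ['soft', 'word'] (min_width=9, slack=2)
Line 3: ['good', 'red'] (min_width=8, slack=3)
Line 4: ['river', 'no'] (min_width=8, slack=3)
Line 5: ['lion', 'have'] (min_width=9, slack=2)
Line 6: ['voice', 'knife'] (min_width=11, slack=0)
Line 7: ['bright'] (min_width=6, slack=5)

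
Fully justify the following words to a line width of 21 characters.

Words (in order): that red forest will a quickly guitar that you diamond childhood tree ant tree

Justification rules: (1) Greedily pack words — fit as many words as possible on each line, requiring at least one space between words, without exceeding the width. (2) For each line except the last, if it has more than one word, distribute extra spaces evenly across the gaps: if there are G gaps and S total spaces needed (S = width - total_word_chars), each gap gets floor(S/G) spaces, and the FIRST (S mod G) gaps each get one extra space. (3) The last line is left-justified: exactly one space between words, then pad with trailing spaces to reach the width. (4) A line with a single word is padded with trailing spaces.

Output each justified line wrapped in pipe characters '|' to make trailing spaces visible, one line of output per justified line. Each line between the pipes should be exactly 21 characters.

Line 1: ['that', 'red', 'forest', 'will'] (min_width=20, slack=1)
Line 2: ['a', 'quickly', 'guitar', 'that'] (min_width=21, slack=0)
Line 3: ['you', 'diamond', 'childhood'] (min_width=21, slack=0)
Line 4: ['tree', 'ant', 'tree'] (min_width=13, slack=8)

Answer: |that  red forest will|
|a quickly guitar that|
|you diamond childhood|
|tree ant tree        |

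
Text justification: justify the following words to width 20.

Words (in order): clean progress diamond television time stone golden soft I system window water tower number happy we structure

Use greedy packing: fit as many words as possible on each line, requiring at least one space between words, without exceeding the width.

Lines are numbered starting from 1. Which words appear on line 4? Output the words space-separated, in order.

Answer: soft I system window

Derivation:
Line 1: ['clean', 'progress'] (min_width=14, slack=6)
Line 2: ['diamond', 'television'] (min_width=18, slack=2)
Line 3: ['time', 'stone', 'golden'] (min_width=17, slack=3)
Line 4: ['soft', 'I', 'system', 'window'] (min_width=20, slack=0)
Line 5: ['water', 'tower', 'number'] (min_width=18, slack=2)
Line 6: ['happy', 'we', 'structure'] (min_width=18, slack=2)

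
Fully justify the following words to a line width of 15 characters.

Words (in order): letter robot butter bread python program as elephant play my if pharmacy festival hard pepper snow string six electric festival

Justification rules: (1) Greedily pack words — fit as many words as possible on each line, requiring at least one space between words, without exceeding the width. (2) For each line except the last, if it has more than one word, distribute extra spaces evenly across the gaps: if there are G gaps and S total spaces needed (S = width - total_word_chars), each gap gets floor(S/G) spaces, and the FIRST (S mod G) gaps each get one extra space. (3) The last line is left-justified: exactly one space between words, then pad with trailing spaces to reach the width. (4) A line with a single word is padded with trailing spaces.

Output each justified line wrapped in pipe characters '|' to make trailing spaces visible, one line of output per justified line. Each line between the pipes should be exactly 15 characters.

Answer: |letter    robot|
|butter    bread|
|python  program|
|as     elephant|
|play    my   if|
|pharmacy       |
|festival   hard|
|pepper     snow|
|string      six|
|electric       |
|festival       |

Derivation:
Line 1: ['letter', 'robot'] (min_width=12, slack=3)
Line 2: ['butter', 'bread'] (min_width=12, slack=3)
Line 3: ['python', 'program'] (min_width=14, slack=1)
Line 4: ['as', 'elephant'] (min_width=11, slack=4)
Line 5: ['play', 'my', 'if'] (min_width=10, slack=5)
Line 6: ['pharmacy'] (min_width=8, slack=7)
Line 7: ['festival', 'hard'] (min_width=13, slack=2)
Line 8: ['pepper', 'snow'] (min_width=11, slack=4)
Line 9: ['string', 'six'] (min_width=10, slack=5)
Line 10: ['electric'] (min_width=8, slack=7)
Line 11: ['festival'] (min_width=8, slack=7)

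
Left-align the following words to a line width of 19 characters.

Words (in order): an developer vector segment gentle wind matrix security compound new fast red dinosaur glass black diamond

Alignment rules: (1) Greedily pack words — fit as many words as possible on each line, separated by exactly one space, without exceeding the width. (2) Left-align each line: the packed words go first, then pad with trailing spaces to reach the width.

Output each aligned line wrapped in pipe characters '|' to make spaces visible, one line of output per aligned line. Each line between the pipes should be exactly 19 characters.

Line 1: ['an', 'developer', 'vector'] (min_width=19, slack=0)
Line 2: ['segment', 'gentle', 'wind'] (min_width=19, slack=0)
Line 3: ['matrix', 'security'] (min_width=15, slack=4)
Line 4: ['compound', 'new', 'fast'] (min_width=17, slack=2)
Line 5: ['red', 'dinosaur', 'glass'] (min_width=18, slack=1)
Line 6: ['black', 'diamond'] (min_width=13, slack=6)

Answer: |an developer vector|
|segment gentle wind|
|matrix security    |
|compound new fast  |
|red dinosaur glass |
|black diamond      |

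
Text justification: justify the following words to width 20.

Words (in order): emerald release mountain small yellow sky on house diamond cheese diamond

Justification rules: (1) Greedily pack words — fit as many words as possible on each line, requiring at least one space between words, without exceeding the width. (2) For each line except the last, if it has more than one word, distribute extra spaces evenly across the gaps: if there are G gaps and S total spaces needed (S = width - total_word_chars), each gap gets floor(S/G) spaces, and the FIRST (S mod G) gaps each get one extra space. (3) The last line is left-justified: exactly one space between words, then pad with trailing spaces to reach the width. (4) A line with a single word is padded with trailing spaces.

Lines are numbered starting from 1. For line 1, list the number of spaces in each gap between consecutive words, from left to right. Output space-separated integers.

Answer: 6

Derivation:
Line 1: ['emerald', 'release'] (min_width=15, slack=5)
Line 2: ['mountain', 'small'] (min_width=14, slack=6)
Line 3: ['yellow', 'sky', 'on', 'house'] (min_width=19, slack=1)
Line 4: ['diamond', 'cheese'] (min_width=14, slack=6)
Line 5: ['diamond'] (min_width=7, slack=13)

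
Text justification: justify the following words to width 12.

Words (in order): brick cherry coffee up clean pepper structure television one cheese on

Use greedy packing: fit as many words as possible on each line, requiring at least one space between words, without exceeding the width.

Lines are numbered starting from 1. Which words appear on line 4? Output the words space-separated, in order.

Answer: structure

Derivation:
Line 1: ['brick', 'cherry'] (min_width=12, slack=0)
Line 2: ['coffee', 'up'] (min_width=9, slack=3)
Line 3: ['clean', 'pepper'] (min_width=12, slack=0)
Line 4: ['structure'] (min_width=9, slack=3)
Line 5: ['television'] (min_width=10, slack=2)
Line 6: ['one', 'cheese'] (min_width=10, slack=2)
Line 7: ['on'] (min_width=2, slack=10)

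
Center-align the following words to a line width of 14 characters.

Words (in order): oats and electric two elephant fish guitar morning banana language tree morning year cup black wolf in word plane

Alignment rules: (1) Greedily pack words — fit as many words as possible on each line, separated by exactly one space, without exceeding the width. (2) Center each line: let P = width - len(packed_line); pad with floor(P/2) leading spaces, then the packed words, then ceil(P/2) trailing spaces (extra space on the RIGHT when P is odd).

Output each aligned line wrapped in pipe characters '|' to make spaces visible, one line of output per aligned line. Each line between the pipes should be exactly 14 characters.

Line 1: ['oats', 'and'] (min_width=8, slack=6)
Line 2: ['electric', 'two'] (min_width=12, slack=2)
Line 3: ['elephant', 'fish'] (min_width=13, slack=1)
Line 4: ['guitar', 'morning'] (min_width=14, slack=0)
Line 5: ['banana'] (min_width=6, slack=8)
Line 6: ['language', 'tree'] (min_width=13, slack=1)
Line 7: ['morning', 'year'] (min_width=12, slack=2)
Line 8: ['cup', 'black', 'wolf'] (min_width=14, slack=0)
Line 9: ['in', 'word', 'plane'] (min_width=13, slack=1)

Answer: |   oats and   |
| electric two |
|elephant fish |
|guitar morning|
|    banana    |
|language tree |
| morning year |
|cup black wolf|
|in word plane |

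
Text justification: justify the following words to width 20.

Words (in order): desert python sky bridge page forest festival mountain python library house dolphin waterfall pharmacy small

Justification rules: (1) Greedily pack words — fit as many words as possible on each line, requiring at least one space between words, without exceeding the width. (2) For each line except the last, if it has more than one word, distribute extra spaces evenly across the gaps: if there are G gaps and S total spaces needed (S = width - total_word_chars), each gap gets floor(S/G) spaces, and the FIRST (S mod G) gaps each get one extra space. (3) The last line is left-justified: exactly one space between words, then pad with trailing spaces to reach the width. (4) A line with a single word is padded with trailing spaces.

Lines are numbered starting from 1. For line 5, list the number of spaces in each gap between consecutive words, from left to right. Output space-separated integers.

Line 1: ['desert', 'python', 'sky'] (min_width=17, slack=3)
Line 2: ['bridge', 'page', 'forest'] (min_width=18, slack=2)
Line 3: ['festival', 'mountain'] (min_width=17, slack=3)
Line 4: ['python', 'library', 'house'] (min_width=20, slack=0)
Line 5: ['dolphin', 'waterfall'] (min_width=17, slack=3)
Line 6: ['pharmacy', 'small'] (min_width=14, slack=6)

Answer: 4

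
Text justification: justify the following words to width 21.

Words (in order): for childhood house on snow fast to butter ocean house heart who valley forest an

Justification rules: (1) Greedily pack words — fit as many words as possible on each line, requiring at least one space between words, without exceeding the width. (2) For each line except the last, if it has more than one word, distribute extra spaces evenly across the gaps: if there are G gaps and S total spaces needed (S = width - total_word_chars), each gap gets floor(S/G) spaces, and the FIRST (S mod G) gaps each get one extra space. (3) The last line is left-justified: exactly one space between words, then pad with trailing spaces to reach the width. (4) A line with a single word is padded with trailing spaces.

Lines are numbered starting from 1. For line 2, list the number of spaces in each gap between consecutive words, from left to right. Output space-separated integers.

Line 1: ['for', 'childhood', 'house'] (min_width=19, slack=2)
Line 2: ['on', 'snow', 'fast', 'to'] (min_width=15, slack=6)
Line 3: ['butter', 'ocean', 'house'] (min_width=18, slack=3)
Line 4: ['heart', 'who', 'valley'] (min_width=16, slack=5)
Line 5: ['forest', 'an'] (min_width=9, slack=12)

Answer: 3 3 3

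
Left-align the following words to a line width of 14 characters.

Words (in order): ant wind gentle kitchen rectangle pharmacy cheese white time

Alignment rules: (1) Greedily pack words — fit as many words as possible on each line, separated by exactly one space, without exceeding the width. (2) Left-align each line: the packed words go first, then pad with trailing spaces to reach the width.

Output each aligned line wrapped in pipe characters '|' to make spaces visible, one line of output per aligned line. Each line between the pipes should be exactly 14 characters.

Answer: |ant wind      |
|gentle kitchen|
|rectangle     |
|pharmacy      |
|cheese white  |
|time          |

Derivation:
Line 1: ['ant', 'wind'] (min_width=8, slack=6)
Line 2: ['gentle', 'kitchen'] (min_width=14, slack=0)
Line 3: ['rectangle'] (min_width=9, slack=5)
Line 4: ['pharmacy'] (min_width=8, slack=6)
Line 5: ['cheese', 'white'] (min_width=12, slack=2)
Line 6: ['time'] (min_width=4, slack=10)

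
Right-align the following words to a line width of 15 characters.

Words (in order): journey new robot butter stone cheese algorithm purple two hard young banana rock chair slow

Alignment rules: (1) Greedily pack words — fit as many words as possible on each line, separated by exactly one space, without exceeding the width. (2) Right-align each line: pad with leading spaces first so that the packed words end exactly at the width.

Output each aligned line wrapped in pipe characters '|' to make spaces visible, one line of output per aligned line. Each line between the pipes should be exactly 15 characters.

Line 1: ['journey', 'new'] (min_width=11, slack=4)
Line 2: ['robot', 'butter'] (min_width=12, slack=3)
Line 3: ['stone', 'cheese'] (min_width=12, slack=3)
Line 4: ['algorithm'] (min_width=9, slack=6)
Line 5: ['purple', 'two', 'hard'] (min_width=15, slack=0)
Line 6: ['young', 'banana'] (min_width=12, slack=3)
Line 7: ['rock', 'chair', 'slow'] (min_width=15, slack=0)

Answer: |    journey new|
|   robot butter|
|   stone cheese|
|      algorithm|
|purple two hard|
|   young banana|
|rock chair slow|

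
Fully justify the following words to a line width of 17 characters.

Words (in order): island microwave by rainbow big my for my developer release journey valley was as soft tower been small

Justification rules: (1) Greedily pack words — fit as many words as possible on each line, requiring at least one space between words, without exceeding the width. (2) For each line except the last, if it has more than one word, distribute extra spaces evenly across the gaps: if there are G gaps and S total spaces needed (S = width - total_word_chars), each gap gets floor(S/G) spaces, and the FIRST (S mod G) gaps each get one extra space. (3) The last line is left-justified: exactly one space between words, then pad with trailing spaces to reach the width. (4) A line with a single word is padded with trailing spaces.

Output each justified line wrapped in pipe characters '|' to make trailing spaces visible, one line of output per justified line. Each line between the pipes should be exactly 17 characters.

Answer: |island  microwave|
|by rainbow big my|
|for  my developer|
|release   journey|
|valley   was   as|
|soft  tower  been|
|small            |

Derivation:
Line 1: ['island', 'microwave'] (min_width=16, slack=1)
Line 2: ['by', 'rainbow', 'big', 'my'] (min_width=17, slack=0)
Line 3: ['for', 'my', 'developer'] (min_width=16, slack=1)
Line 4: ['release', 'journey'] (min_width=15, slack=2)
Line 5: ['valley', 'was', 'as'] (min_width=13, slack=4)
Line 6: ['soft', 'tower', 'been'] (min_width=15, slack=2)
Line 7: ['small'] (min_width=5, slack=12)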